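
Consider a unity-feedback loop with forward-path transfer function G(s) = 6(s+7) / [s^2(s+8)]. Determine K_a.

5.25

System type = 2 (two poles at s=0).
K_a = lim_{s→0} s^2·G(s) = 6·7 / (8) = 5.25.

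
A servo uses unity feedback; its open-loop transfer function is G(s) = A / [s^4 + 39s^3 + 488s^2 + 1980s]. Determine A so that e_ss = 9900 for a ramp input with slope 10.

Factoring s from the denominator leaves a polynomial with constant term 1980, so the system is type 1.
K_v = lim_{s→0} s·G(s) = A / 1980 = (1/1980)·A.
e_ss = 10/K_v = 9900 ⇒ K_v = 1/990 ⇒ A = (1/990)/(1/1980) = 2.

2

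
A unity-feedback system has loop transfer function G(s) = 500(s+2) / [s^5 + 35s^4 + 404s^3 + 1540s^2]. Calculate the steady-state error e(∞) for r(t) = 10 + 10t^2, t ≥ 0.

The denominator has no term below 1540s^2 — 2 poles at s=0, type 2. Treating each term separately:
  • 10: tracked with zero error.
  • 10t^2: e_ss = 20/K_a with K_a=50/77 → 30.8.
Total e_ss = 30.8.

30.8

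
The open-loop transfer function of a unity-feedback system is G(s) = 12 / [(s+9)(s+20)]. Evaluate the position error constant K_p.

1/15

The open loop has no poles at the origin → type 0 system.
K_p = lim_{s→0} G(s) = 12 / (9·20) = 1/15.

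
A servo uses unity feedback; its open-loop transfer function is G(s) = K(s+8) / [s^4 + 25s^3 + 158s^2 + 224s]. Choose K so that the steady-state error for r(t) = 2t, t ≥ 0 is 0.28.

Lowest-order denominator term is 224s, so the open loop has 1 pole at the origin → type 1 system.
K_v = lim_{s→0} s·G(s) = K·8 / 224 = (1/28)·K.
e_ss = 2/K_v = 0.28 ⇒ K_v = 50/7 ⇒ K = (50/7)/(1/28) = 200.

200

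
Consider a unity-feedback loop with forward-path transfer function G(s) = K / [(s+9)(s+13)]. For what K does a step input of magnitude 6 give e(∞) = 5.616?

No free integrators in G(s): this is a type 0 system.
K_p = lim_{s→0} G(s) = K / (9·13) = (1/117)·K.
e_ss = 6/(1 + K_p) = 5.616 ⇒ 1 + (1/117)·K = 125/117 ⇒ K = 8.

8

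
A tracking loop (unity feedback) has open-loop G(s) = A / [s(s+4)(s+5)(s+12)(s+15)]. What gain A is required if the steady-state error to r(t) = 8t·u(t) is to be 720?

40

One free integrator in G(s): this is a type 1 system.
K_v = lim_{s→0} s·G(s) = A / (4·5·12·15) = (1/3600)·A.
e_ss = 8/K_v = 720 ⇒ K_v = 1/90 ⇒ A = (1/90)/(1/3600) = 40.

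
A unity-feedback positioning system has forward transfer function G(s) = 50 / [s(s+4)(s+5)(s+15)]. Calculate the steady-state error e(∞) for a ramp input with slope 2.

12

One free integrator in G(s): this is a type 1 system.
K_v = lim_{s→0} s·G(s) = 50 / (4·5·15) = 1/6.
e_ss = 2/K_v = 2/(1/6) = 12.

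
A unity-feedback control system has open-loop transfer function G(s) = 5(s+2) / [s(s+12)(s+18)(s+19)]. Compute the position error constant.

infinity

K_p = lim_{s→0} G(s); with 1 pole at the origin the limit diverges, so K_p = ∞.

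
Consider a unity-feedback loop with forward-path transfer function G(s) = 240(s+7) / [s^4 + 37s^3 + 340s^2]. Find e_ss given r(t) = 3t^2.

17/14

Lowest-order denominator term is 340s^2, so the open loop has 2 poles at the origin → type 2 system.
K_a = lim_{s→0} s^2·G(s) = 240·7 / 340 = 84/17.
r(t) = 3t^2 gives R(s) = 6/s^3.
e_ss = 6/K_a = 6/(84/17) = 17/14.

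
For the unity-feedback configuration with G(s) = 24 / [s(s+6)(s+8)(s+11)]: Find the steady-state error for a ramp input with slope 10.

220

The open loop has one pole at the origin → type 1 system.
K_v = lim_{s→0} s·G(s) = 24 / (6·8·11) = 1/22.
e_ss = 10/K_v = 10/(1/22) = 220.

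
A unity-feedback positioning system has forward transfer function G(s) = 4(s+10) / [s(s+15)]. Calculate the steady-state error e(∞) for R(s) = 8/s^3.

System type = 1 (one pole at s=0).
K_a = lim_{s→0} s^2·G(s) = 0; the steady-state error to this parabolic input grows without bound.

infinity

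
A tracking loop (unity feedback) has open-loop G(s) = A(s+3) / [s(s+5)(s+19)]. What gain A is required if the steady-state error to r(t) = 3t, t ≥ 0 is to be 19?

G(s) has one factor of s in the denominator, so the system is type 1.
K_v = lim_{s→0} s·G(s) = A·3 / (5·19) = (3/95)·A.
e_ss = 3/K_v = 19 ⇒ K_v = 3/19 ⇒ A = (3/19)/(3/95) = 5.

5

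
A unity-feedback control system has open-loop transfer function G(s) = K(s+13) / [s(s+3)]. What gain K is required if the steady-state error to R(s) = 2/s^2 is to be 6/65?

One free integrator in G(s): this is a type 1 system.
K_v = lim_{s→0} s·G(s) = K·13 / (3) = (13/3)·K.
e_ss = 2/K_v = 6/65 ⇒ K_v = 65/3 ⇒ K = (65/3)/(13/3) = 5.

5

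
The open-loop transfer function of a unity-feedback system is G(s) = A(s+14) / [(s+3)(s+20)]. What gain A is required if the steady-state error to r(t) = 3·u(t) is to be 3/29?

120

The open loop has no poles at the origin → type 0 system.
K_p = lim_{s→0} G(s) = A·14 / (3·20) = (7/30)·A.
e_ss = 3/(1 + K_p) = 3/29 ⇒ 1 + (7/30)·A = 29 ⇒ A = 120.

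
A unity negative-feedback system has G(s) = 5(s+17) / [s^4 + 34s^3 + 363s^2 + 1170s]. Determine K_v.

Factoring s from the denominator leaves a polynomial with constant term 1170, so the system is type 1.
K_v = lim_{s→0} s·G(s) = 5·17 / 1170 = 17/234.

17/234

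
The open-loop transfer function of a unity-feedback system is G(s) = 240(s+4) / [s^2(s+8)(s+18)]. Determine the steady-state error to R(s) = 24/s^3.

System type = 2 (two poles at s=0).
K_a = lim_{s→0} s^2·G(s) = 240·4 / (8·18) = 20/3.
r(t) = 12t^2 gives R(s) = 24/s^3.
e_ss = 24/K_a = 24/(20/3) = 3.6.

3.6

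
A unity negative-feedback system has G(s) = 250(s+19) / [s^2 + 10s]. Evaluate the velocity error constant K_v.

475

Factoring s from the denominator leaves a polynomial with constant term 10, so the system is type 1.
K_v = lim_{s→0} s·G(s) = 250·19 / 10 = 475.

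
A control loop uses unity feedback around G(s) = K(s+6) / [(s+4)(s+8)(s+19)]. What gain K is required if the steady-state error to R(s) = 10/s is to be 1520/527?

250

No free integrators in G(s): this is a type 0 system.
K_p = lim_{s→0} G(s) = K·6 / (4·8·19) = (3/304)·K.
e_ss = 10/(1 + K_p) = 1520/527 ⇒ 1 + (3/304)·K = 527/152 ⇒ K = 250.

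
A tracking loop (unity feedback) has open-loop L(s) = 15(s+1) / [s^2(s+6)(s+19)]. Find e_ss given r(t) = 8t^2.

L(s) has two factors of s in the denominator, so the system is type 2.
K_a = lim_{s→0} s^2·L(s) = 15·1 / (6·19) = 5/38.
r(t) = 8t^2 gives R(s) = 16/s^3.
e_ss = 16/K_a = 16/(5/38) = 121.6.

121.6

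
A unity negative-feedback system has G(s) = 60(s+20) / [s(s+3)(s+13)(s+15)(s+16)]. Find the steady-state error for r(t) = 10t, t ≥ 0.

78

G(s) has one factor of s in the denominator, so the system is type 1.
K_v = lim_{s→0} s·G(s) = 60·20 / (3·13·15·16) = 5/39.
e_ss = 10/K_v = 10/(5/39) = 78.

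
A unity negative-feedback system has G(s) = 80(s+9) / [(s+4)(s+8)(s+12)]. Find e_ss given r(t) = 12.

System type = 0 (no poles at s=0).
K_p = lim_{s→0} G(s) = 80·9 / (4·8·12) = 1.875.
e_ss = 12/(1 + K_p) = 12/2.875 = 96/23.

96/23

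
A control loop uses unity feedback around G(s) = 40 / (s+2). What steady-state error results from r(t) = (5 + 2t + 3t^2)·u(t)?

System type = 0 (no poles at s=0). Taking each input component in turn:
  • 5: e_ss = 5/(1+K_p) with K_p=20 → 5/21.
  • 2t: a type-0 system cannot track it, e_ss → ∞.
  • 3t^2: a type-0 system cannot track it, e_ss → ∞.
The unbounded component dominates.

infinity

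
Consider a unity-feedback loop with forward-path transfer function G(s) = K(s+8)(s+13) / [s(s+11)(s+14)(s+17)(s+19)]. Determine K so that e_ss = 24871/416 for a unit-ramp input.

8

One free integrator in G(s): this is a type 1 system.
K_v = lim_{s→0} s·G(s) = K·8·13 / (11·14·17·19) = (52/24871)·K.
e_ss = 1/K_v = 24871/416 ⇒ K_v = 416/24871 ⇒ K = (416/24871)/(52/24871) = 8.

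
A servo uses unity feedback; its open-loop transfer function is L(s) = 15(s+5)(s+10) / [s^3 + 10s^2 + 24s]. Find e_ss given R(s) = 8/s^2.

Lowest-order denominator term is 24s, so the open loop has 1 pole at the origin → type 1 system.
K_v = lim_{s→0} s·L(s) = 15·5·10 / 24 = 31.25.
e_ss = 8/K_v = 8/31.25 = 0.256.

0.256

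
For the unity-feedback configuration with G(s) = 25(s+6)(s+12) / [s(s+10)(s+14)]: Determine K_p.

infinity

K_p = lim_{s→0} G(s); with 1 pole at the origin the limit diverges, so K_p = ∞.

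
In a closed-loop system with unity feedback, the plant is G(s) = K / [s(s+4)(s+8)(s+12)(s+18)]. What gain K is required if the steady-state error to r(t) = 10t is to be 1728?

40

One free integrator in G(s): this is a type 1 system.
K_v = lim_{s→0} s·G(s) = K / (4·8·12·18) = (1/6912)·K.
e_ss = 10/K_v = 1728 ⇒ K_v = 5/864 ⇒ K = (5/864)/(1/6912) = 40.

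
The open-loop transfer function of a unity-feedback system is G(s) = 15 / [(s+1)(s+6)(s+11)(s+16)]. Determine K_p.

5/352

G(s) has no factors of s in the denominator, so the system is type 0.
K_p = lim_{s→0} G(s) = 15 / (1·6·11·16) = 5/352.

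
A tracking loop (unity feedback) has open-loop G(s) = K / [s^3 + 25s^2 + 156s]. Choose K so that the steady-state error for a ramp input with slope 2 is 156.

Factoring s from the denominator leaves a polynomial with constant term 156, so the system is type 1.
K_v = lim_{s→0} s·G(s) = K / 156 = (1/156)·K.
e_ss = 2/K_v = 156 ⇒ K_v = 1/78 ⇒ K = (1/78)/(1/156) = 2.

2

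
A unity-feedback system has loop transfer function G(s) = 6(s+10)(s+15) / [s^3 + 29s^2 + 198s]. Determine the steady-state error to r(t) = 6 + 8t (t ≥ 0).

The denominator has no term below 198s — 1 pole at s=0, type 1. Treating each term separately:
  • 6: tracked with zero error.
  • 8t: e_ss = 8/K_v with K_v=50/11 → 1.76.
Total e_ss = 1.76.

1.76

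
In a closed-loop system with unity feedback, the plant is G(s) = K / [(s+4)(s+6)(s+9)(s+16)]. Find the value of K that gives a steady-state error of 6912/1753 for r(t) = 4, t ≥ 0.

50

System type = 0 (no poles at s=0).
K_p = lim_{s→0} G(s) = K / (4·6·9·16) = (1/3456)·K.
e_ss = 4/(1 + K_p) = 6912/1753 ⇒ 1 + (1/3456)·K = 1753/1728 ⇒ K = 50.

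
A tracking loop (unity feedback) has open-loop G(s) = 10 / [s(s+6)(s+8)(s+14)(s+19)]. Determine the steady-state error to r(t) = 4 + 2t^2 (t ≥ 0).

One free integrator in G(s): this is a type 1 system. Taking each input component in turn:
  • 4: tracked with zero error.
  • 2t^2: a type-1 system cannot track it, e_ss → ∞.
The unbounded component dominates.

infinity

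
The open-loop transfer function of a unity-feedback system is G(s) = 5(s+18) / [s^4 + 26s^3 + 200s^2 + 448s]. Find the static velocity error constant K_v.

45/224

The denominator has no term below 448s — 1 pole at s=0, type 1.
K_v = lim_{s→0} s·G(s) = 5·18 / 448 = 45/224.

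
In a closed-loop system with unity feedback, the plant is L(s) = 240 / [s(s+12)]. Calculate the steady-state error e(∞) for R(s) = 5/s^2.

The open loop has one pole at the origin → type 1 system.
K_v = lim_{s→0} s·L(s) = 240 / (12) = 20.
e_ss = 5/K_v = 5/20 = 0.25.

0.25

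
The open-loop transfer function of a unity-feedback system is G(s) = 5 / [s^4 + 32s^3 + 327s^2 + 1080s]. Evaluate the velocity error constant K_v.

The denominator has no term below 1080s — 1 pole at s=0, type 1.
K_v = lim_{s→0} s·G(s) = 5 / 1080 = 1/216.

1/216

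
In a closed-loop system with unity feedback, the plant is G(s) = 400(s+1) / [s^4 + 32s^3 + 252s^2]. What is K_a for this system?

Factoring s^2 from the denominator leaves a polynomial with constant term 252, so the system is type 2.
K_a = lim_{s→0} s^2·G(s) = 400·1 / 252 = 100/63.

100/63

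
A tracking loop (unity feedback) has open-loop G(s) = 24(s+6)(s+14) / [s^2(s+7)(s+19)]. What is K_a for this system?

288/19

Two free integrators in G(s): this is a type 2 system.
K_a = lim_{s→0} s^2·G(s) = 24·6·14 / (7·19) = 288/19.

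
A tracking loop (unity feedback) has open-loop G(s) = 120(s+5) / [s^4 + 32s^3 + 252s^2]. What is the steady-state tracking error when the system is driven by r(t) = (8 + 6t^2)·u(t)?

5.04

Lowest-order denominator term is 252s^2, so the open loop has 2 poles at the origin → type 2 system. Treating each term separately:
  • 8: tracked with zero error.
  • 6t^2: e_ss = 12/K_a with K_a=50/21 → 5.04.
Total e_ss = 5.04.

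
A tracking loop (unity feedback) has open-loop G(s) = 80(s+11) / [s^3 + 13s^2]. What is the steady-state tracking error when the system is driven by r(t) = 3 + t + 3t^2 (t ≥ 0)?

39/440

Factoring s^2 from the denominator leaves a polynomial with constant term 13, so the system is type 2. Treating each term separately:
  • 3: tracked with zero error.
  • t: tracked with zero error.
  • 3t^2: e_ss = 6/K_a with K_a=880/13 → 39/440.
Total e_ss = 39/440.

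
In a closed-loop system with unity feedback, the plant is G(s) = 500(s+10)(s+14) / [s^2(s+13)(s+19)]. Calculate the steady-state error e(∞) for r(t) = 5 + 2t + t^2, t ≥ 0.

The open loop has two poles at the origin → type 2 system. Treating each term separately:
  • 5: tracked with zero error.
  • 2t: tracked with zero error.
  • t^2: e_ss = 2/K_a with K_a=70000/247 → 247/35000.
Total e_ss = 247/35000.

247/35000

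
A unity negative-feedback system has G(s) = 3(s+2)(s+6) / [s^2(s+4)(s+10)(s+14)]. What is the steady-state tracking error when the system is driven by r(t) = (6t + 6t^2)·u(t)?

560/3

The open loop has two poles at the origin → type 2 system. Taking each input component in turn:
  • 6t: tracked with zero error.
  • 6t^2: e_ss = 12/K_a with K_a=9/140 → 560/3.
Total e_ss = 560/3.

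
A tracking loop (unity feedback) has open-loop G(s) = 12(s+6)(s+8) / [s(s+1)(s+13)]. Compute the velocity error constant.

System type = 1 (one pole at s=0).
K_v = lim_{s→0} s·G(s) = 12·6·8 / (1·13) = 576/13.

576/13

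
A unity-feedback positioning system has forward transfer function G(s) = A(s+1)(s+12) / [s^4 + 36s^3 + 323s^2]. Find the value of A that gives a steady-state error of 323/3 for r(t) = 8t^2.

Lowest-order denominator term is 323s^2, so the open loop has 2 poles at the origin → type 2 system.
K_a = lim_{s→0} s^2·G(s) = A·1·12 / 323 = (12/323)·A.
e_ss = 16/K_a = 323/3 ⇒ K_a = 48/323 ⇒ A = (48/323)/(12/323) = 4.

4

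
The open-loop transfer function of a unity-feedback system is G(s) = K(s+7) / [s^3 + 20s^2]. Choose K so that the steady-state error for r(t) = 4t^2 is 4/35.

200

Factoring s^2 from the denominator leaves a polynomial with constant term 20, so the system is type 2.
K_a = lim_{s→0} s^2·G(s) = K·7 / 20 = 0.35·K.
e_ss = 8/K_a = 4/35 ⇒ K_a = 70 ⇒ K = 70/0.35 = 200.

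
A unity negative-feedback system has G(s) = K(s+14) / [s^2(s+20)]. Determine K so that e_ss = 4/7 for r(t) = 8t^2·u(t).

40

G(s) has two factors of s in the denominator, so the system is type 2.
K_a = lim_{s→0} s^2·G(s) = K·14 / (20) = 0.7·K.
e_ss = 16/K_a = 4/7 ⇒ K_a = 28 ⇒ K = 28/0.7 = 40.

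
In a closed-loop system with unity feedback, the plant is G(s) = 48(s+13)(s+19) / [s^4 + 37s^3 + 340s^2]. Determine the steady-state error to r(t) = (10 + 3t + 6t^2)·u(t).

85/247

The denominator has no term below 340s^2 — 2 poles at s=0, type 2. Treating each term separately:
  • 10: tracked with zero error.
  • 3t: tracked with zero error.
  • 6t^2: e_ss = 12/K_a with K_a=2964/85 → 85/247.
Total e_ss = 85/247.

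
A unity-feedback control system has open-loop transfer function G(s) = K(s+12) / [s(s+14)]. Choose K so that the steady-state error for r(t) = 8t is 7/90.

120

System type = 1 (one pole at s=0).
K_v = lim_{s→0} s·G(s) = K·12 / (14) = (6/7)·K.
e_ss = 8/K_v = 7/90 ⇒ K_v = 720/7 ⇒ K = (720/7)/(6/7) = 120.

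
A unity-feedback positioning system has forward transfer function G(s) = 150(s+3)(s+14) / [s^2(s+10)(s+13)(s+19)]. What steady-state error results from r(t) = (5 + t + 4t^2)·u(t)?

System type = 2 (two poles at s=0). Taking each input component in turn:
  • 5: tracked with zero error.
  • t: tracked with zero error.
  • 4t^2: e_ss = 8/K_a with K_a=630/247 → 988/315.
Total e_ss = 988/315.

988/315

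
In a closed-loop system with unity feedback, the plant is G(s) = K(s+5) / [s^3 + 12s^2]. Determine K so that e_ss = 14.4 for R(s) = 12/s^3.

2

The denominator has no term below 12s^2 — 2 poles at s=0, type 2.
K_a = lim_{s→0} s^2·G(s) = K·5 / 12 = (5/12)·K.
e_ss = 12/K_a = 14.4 ⇒ K_a = 5/6 ⇒ K = (5/6)/(5/12) = 2.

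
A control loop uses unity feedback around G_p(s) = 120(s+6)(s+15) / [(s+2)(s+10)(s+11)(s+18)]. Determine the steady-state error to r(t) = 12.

132/41

No free integrators in G_p(s): this is a type 0 system.
K_p = lim_{s→0} G_p(s) = 120·6·15 / (2·10·11·18) = 30/11.
e_ss = 12/(1 + K_p) = 12/(41/11) = 132/41.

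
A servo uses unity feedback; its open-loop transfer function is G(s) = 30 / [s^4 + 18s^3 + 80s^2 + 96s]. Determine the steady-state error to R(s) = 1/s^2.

3.2

Factoring s from the denominator leaves a polynomial with constant term 96, so the system is type 1.
K_v = lim_{s→0} s·G(s) = 30 / 96 = 0.3125.
e_ss = 1/K_v = 1/0.3125 = 3.2.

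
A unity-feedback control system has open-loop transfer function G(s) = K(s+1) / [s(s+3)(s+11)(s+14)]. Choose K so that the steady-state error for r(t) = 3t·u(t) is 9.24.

150

One free integrator in G(s): this is a type 1 system.
K_v = lim_{s→0} s·G(s) = K·1 / (3·11·14) = (1/462)·K.
e_ss = 3/K_v = 9.24 ⇒ K_v = 25/77 ⇒ K = (25/77)/(1/462) = 150.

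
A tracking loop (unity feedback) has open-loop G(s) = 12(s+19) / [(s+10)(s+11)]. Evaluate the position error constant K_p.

114/55

System type = 0 (no poles at s=0).
K_p = lim_{s→0} G(s) = 12·19 / (10·11) = 114/55.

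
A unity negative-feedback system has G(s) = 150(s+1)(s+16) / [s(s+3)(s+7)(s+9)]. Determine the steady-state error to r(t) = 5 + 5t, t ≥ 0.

63/160

The open loop has one pole at the origin → type 1 system. Taking each input component in turn:
  • 5: tracked with zero error.
  • 5t: e_ss = 5/K_v with K_v=800/63 → 63/160.
Total e_ss = 63/160.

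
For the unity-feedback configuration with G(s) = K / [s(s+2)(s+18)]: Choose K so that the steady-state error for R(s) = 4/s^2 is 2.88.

The open loop has one pole at the origin → type 1 system.
K_v = lim_{s→0} s·G(s) = K / (2·18) = (1/36)·K.
e_ss = 4/K_v = 2.88 ⇒ K_v = 25/18 ⇒ K = (25/18)/(1/36) = 50.

50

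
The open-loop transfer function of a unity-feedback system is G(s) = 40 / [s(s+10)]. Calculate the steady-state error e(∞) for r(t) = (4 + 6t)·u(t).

1.5

System type = 1 (one pole at s=0). Taking each input component in turn:
  • 4: tracked with zero error.
  • 6t: e_ss = 6/K_v with K_v=4 → 1.5.
Total e_ss = 1.5.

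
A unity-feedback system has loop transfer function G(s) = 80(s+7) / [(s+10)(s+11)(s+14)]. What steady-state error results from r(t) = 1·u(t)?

System type = 0 (no poles at s=0).
K_p = lim_{s→0} G(s) = 80·7 / (10·11·14) = 4/11.
e_ss = 1/(1 + K_p) = 1/(15/11) = 11/15.

11/15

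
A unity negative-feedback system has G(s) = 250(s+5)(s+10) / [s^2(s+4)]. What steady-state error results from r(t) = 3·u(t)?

The open loop has two poles at the origin → type 2 system.
A type-2 system has K_p = ∞, so it tracks a step input with zero steady-state error.

0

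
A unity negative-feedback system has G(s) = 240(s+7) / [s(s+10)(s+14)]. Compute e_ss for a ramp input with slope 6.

0.5

One free integrator in G(s): this is a type 1 system.
K_v = lim_{s→0} s·G(s) = 240·7 / (10·14) = 12.
e_ss = 6/K_v = 6/12 = 0.5.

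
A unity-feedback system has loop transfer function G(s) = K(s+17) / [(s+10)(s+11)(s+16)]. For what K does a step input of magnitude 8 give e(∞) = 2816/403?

No free integrators in G(s): this is a type 0 system.
K_p = lim_{s→0} G(s) = K·17 / (10·11·16) = (17/1760)·K.
e_ss = 8/(1 + K_p) = 2816/403 ⇒ 1 + (17/1760)·K = 403/352 ⇒ K = 15.

15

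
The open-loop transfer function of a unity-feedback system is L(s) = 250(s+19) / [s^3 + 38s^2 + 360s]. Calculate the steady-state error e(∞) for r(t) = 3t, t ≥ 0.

108/475

Factoring s from the denominator leaves a polynomial with constant term 360, so the system is type 1.
K_v = lim_{s→0} s·L(s) = 250·19 / 360 = 475/36.
e_ss = 3/K_v = 3/(475/36) = 108/475.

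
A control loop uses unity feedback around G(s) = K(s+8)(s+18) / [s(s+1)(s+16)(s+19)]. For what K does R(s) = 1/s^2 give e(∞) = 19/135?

15

G(s) has one factor of s in the denominator, so the system is type 1.
K_v = lim_{s→0} s·G(s) = K·8·18 / (1·16·19) = (9/19)·K.
e_ss = 1/K_v = 19/135 ⇒ K_v = 135/19 ⇒ K = (135/19)/(9/19) = 15.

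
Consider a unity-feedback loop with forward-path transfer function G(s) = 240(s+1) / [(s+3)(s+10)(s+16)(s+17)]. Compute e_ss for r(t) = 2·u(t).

No free integrators in G(s): this is a type 0 system.
K_p = lim_{s→0} G(s) = 240·1 / (3·10·16·17) = 1/34.
e_ss = 2/(1 + K_p) = 2/(35/34) = 68/35.

68/35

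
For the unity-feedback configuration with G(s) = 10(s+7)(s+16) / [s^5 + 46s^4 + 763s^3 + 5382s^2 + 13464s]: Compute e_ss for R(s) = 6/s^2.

5049/70

Factoring s from the denominator leaves a polynomial with constant term 13464, so the system is type 1.
K_v = lim_{s→0} s·G(s) = 10·7·16 / 13464 = 140/1683.
e_ss = 6/K_v = 6/(140/1683) = 5049/70.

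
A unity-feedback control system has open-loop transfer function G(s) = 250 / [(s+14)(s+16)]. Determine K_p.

125/112

No free integrators in G(s): this is a type 0 system.
K_p = lim_{s→0} G(s) = 250 / (14·16) = 125/112.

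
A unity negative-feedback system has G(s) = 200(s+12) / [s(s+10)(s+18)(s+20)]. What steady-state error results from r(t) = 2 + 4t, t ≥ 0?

6

G(s) has one factor of s in the denominator, so the system is type 1. By superposition:
  • 2: tracked with zero error.
  • 4t: e_ss = 4/K_v with K_v=2/3 → 6.
Total e_ss = 6.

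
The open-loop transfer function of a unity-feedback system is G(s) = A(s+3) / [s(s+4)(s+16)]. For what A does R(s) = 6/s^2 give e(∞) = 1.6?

The open loop has one pole at the origin → type 1 system.
K_v = lim_{s→0} s·G(s) = A·3 / (4·16) = (3/64)·A.
e_ss = 6/K_v = 1.6 ⇒ K_v = 3.75 ⇒ A = 3.75/(3/64) = 80.

80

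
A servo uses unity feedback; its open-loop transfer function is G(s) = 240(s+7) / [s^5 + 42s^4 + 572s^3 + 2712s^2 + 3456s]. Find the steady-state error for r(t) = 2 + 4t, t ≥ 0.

288/35

Lowest-order denominator term is 3456s, so the open loop has 1 pole at the origin → type 1 system. Treating each term separately:
  • 2: tracked with zero error.
  • 4t: e_ss = 4/K_v with K_v=35/72 → 288/35.
Total e_ss = 288/35.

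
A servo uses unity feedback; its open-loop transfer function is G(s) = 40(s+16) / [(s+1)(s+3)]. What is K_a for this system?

G(s) has no factors of s in the denominator, so the system is type 0.
K_a = lim_{s→0} s^2·G(s) = 0 (the extra factor of s kills the finite limit).

0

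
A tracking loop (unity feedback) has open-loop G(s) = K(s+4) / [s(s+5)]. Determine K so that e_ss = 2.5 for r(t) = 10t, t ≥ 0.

5

One free integrator in G(s): this is a type 1 system.
K_v = lim_{s→0} s·G(s) = K·4 / (5) = 0.8·K.
e_ss = 10/K_v = 2.5 ⇒ K_v = 4 ⇒ K = 4/0.8 = 5.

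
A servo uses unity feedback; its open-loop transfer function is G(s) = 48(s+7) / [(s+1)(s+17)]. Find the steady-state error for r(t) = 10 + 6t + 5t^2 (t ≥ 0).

infinity

System type = 0 (no poles at s=0). By superposition:
  • 10: e_ss = 10/(1+K_p) with K_p=336/17 → 170/353.
  • 6t: a type-0 system cannot track it, e_ss → ∞.
  • 5t^2: a type-0 system cannot track it, e_ss → ∞.
The unbounded component dominates.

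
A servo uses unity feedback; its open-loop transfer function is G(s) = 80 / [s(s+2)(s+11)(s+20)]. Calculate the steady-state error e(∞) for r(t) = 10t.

55

G(s) has one factor of s in the denominator, so the system is type 1.
K_v = lim_{s→0} s·G(s) = 80 / (2·11·20) = 2/11.
e_ss = 10/K_v = 10/(2/11) = 55.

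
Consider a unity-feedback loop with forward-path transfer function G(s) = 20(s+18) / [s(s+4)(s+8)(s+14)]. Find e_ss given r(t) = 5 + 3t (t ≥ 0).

56/15

G(s) has one factor of s in the denominator, so the system is type 1. Treating each term separately:
  • 5: tracked with zero error.
  • 3t: e_ss = 3/K_v with K_v=45/56 → 56/15.
Total e_ss = 56/15.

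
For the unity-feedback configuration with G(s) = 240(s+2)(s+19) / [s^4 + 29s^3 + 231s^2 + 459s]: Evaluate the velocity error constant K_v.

The denominator has no term below 459s — 1 pole at s=0, type 1.
K_v = lim_{s→0} s·G(s) = 240·2·19 / 459 = 3040/153.

3040/153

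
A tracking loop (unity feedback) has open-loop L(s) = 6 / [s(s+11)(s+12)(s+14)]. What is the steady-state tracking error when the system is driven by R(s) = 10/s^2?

3080

One free integrator in L(s): this is a type 1 system.
K_v = lim_{s→0} s·L(s) = 6 / (11·12·14) = 1/308.
e_ss = 10/K_v = 10/(1/308) = 3080.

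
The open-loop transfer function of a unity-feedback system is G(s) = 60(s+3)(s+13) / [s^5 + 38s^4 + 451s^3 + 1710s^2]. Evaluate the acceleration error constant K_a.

26/19

The denominator has no term below 1710s^2 — 2 poles at s=0, type 2.
K_a = lim_{s→0} s^2·G(s) = 60·3·13 / 1710 = 26/19.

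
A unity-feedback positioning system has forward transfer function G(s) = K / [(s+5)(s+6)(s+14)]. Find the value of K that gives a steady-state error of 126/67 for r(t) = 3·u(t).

The open loop has no poles at the origin → type 0 system.
K_p = lim_{s→0} G(s) = K / (5·6·14) = (1/420)·K.
e_ss = 3/(1 + K_p) = 126/67 ⇒ 1 + (1/420)·K = 67/42 ⇒ K = 250.

250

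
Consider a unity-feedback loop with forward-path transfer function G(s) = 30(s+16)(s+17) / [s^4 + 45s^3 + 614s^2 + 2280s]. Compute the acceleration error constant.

0

Factoring s from the denominator leaves a polynomial with constant term 2280, so the system is type 1.
K_a = lim_{s→0} s^2·G(s) = 0 (the extra factor of s kills the finite limit).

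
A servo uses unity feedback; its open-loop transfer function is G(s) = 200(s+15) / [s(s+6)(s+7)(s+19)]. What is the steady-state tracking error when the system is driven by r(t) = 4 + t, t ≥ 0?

G(s) has one factor of s in the denominator, so the system is type 1. By superposition:
  • 4: tracked with zero error.
  • t: e_ss = 1/K_v with K_v=500/133 → 0.266.
Total e_ss = 0.266.

0.266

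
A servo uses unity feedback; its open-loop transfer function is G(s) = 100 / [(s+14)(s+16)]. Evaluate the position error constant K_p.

25/56

The open loop has no poles at the origin → type 0 system.
K_p = lim_{s→0} G(s) = 100 / (14·16) = 25/56.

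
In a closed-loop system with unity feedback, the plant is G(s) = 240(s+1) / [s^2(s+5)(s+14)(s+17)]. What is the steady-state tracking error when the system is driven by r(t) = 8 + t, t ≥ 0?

0

The open loop has two poles at the origin → type 2 system. Taking each input component in turn:
  • 8: tracked with zero error.
  • t: tracked with zero error.
Total e_ss = 0.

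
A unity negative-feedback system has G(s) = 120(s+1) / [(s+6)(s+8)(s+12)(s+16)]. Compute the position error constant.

5/384

G(s) has no factors of s in the denominator, so the system is type 0.
K_p = lim_{s→0} G(s) = 120·1 / (6·8·12·16) = 5/384.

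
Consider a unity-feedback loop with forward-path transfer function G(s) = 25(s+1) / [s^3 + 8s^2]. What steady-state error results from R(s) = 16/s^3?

Lowest-order denominator term is 8s^2, so the open loop has 2 poles at the origin → type 2 system.
K_a = lim_{s→0} s^2·G(s) = 25·1 / 8 = 3.125.
r(t) = 8t^2 gives R(s) = 16/s^3.
e_ss = 16/K_a = 16/3.125 = 5.12.

5.12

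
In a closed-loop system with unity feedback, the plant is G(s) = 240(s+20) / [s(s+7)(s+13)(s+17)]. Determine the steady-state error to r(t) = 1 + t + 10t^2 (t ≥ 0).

G(s) has one factor of s in the denominator, so the system is type 1. By superposition:
  • 1: tracked with zero error.
  • t: e_ss = 1/K_v with K_v=4800/1547 → 1547/4800.
  • 10t^2: a type-1 system cannot track it, e_ss → ∞.
The unbounded component dominates.

infinity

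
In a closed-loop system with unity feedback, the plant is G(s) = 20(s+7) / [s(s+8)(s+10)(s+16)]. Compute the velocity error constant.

One free integrator in G(s): this is a type 1 system.
K_v = lim_{s→0} s·G(s) = 20·7 / (8·10·16) = 7/64.

7/64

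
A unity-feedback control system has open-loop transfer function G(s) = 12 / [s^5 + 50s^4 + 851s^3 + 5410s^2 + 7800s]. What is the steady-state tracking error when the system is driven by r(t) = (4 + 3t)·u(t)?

1950

Lowest-order denominator term is 7800s, so the open loop has 1 pole at the origin → type 1 system. Taking each input component in turn:
  • 4: tracked with zero error.
  • 3t: e_ss = 3/K_v with K_v=1/650 → 1950.
Total e_ss = 1950.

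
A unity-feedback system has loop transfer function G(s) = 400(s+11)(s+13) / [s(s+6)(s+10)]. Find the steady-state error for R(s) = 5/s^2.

System type = 1 (one pole at s=0).
K_v = lim_{s→0} s·G(s) = 400·11·13 / (6·10) = 2860/3.
e_ss = 5/K_v = 5/(2860/3) = 3/572.

3/572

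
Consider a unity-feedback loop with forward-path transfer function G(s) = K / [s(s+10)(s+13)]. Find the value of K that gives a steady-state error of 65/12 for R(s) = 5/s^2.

One free integrator in G(s): this is a type 1 system.
K_v = lim_{s→0} s·G(s) = K / (10·13) = (1/130)·K.
e_ss = 5/K_v = 65/12 ⇒ K_v = 12/13 ⇒ K = (12/13)/(1/130) = 120.

120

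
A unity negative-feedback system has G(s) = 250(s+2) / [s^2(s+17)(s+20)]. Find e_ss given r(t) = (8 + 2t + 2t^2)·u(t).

The open loop has two poles at the origin → type 2 system. By superposition:
  • 8: tracked with zero error.
  • 2t: tracked with zero error.
  • 2t^2: e_ss = 4/K_a with K_a=25/17 → 2.72.
Total e_ss = 2.72.

2.72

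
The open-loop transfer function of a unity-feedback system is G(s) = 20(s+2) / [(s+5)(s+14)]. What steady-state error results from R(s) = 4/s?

The open loop has no poles at the origin → type 0 system.
K_p = lim_{s→0} G(s) = 20·2 / (5·14) = 4/7.
e_ss = 4/(1 + K_p) = 4/(11/7) = 28/11.

28/11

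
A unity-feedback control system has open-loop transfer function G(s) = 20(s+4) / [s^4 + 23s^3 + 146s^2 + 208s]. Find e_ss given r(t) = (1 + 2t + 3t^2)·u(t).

infinity

The denominator has no term below 208s — 1 pole at s=0, type 1. By superposition:
  • 1: tracked with zero error.
  • 2t: e_ss = 2/K_v with K_v=5/13 → 5.2.
  • 3t^2: a type-1 system cannot track it, e_ss → ∞.
The unbounded component dominates.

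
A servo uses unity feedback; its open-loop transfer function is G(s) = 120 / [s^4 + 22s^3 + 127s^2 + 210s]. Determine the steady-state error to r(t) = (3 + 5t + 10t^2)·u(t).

infinity

Factoring s from the denominator leaves a polynomial with constant term 210, so the system is type 1. By superposition:
  • 3: tracked with zero error.
  • 5t: e_ss = 5/K_v with K_v=4/7 → 8.75.
  • 10t^2: a type-1 system cannot track it, e_ss → ∞.
The unbounded component dominates.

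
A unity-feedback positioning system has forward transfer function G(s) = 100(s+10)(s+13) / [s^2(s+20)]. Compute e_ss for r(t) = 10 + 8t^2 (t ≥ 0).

Two free integrators in G(s): this is a type 2 system. By superposition:
  • 10: tracked with zero error.
  • 8t^2: e_ss = 16/K_a with K_a=650 → 8/325.
Total e_ss = 8/325.

8/325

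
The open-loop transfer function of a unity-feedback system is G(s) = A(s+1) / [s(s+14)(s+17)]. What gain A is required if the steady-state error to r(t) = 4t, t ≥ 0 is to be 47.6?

20

One free integrator in G(s): this is a type 1 system.
K_v = lim_{s→0} s·G(s) = A·1 / (14·17) = (1/238)·A.
e_ss = 4/K_v = 47.6 ⇒ K_v = 10/119 ⇒ A = (10/119)/(1/238) = 20.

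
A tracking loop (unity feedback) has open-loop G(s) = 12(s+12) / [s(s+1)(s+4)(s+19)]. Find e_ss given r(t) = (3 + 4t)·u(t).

One free integrator in G(s): this is a type 1 system. Taking each input component in turn:
  • 3: tracked with zero error.
  • 4t: e_ss = 4/K_v with K_v=36/19 → 19/9.
Total e_ss = 19/9.

19/9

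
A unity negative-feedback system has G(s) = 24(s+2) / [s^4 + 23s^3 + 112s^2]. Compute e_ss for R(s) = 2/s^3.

14/3

Factoring s^2 from the denominator leaves a polynomial with constant term 112, so the system is type 2.
K_a = lim_{s→0} s^2·G(s) = 24·2 / 112 = 3/7.
r(t) = t^2 gives R(s) = 2/s^3.
e_ss = 2/K_a = 2/(3/7) = 14/3.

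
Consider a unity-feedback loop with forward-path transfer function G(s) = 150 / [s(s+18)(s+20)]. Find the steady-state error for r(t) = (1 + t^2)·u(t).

System type = 1 (one pole at s=0). Treating each term separately:
  • 1: tracked with zero error.
  • t^2: a type-1 system cannot track it, e_ss → ∞.
The unbounded component dominates.

infinity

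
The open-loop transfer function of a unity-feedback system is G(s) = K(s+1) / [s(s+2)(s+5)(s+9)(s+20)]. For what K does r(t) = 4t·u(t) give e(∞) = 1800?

The open loop has one pole at the origin → type 1 system.
K_v = lim_{s→0} s·G(s) = K·1 / (2·5·9·20) = (1/1800)·K.
e_ss = 4/K_v = 1800 ⇒ K_v = 1/450 ⇒ K = (1/450)/(1/1800) = 4.

4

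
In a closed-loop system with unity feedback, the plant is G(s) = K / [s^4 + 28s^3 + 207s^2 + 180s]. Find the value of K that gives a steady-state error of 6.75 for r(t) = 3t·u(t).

80

The denominator has no term below 180s — 1 pole at s=0, type 1.
K_v = lim_{s→0} s·G(s) = K / 180 = (1/180)·K.
e_ss = 3/K_v = 6.75 ⇒ K_v = 4/9 ⇒ K = (4/9)/(1/180) = 80.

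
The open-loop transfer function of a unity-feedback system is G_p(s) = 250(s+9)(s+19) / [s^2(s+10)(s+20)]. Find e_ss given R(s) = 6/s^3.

8/285

Two free integrators in G_p(s): this is a type 2 system.
K_a = lim_{s→0} s^2·G_p(s) = 250·9·19 / (10·20) = 213.75.
r(t) = 3t^2 gives R(s) = 6/s^3.
e_ss = 6/K_a = 6/213.75 = 8/285.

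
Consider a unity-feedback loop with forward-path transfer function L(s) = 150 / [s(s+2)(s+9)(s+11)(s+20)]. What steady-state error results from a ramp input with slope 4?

System type = 1 (one pole at s=0).
K_v = lim_{s→0} s·L(s) = 150 / (2·9·11·20) = 5/132.
e_ss = 4/K_v = 4/(5/132) = 105.6.

105.6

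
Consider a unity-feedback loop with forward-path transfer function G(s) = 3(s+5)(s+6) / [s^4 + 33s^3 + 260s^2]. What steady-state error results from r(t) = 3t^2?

52/3

The denominator has no term below 260s^2 — 2 poles at s=0, type 2.
K_a = lim_{s→0} s^2·G(s) = 3·5·6 / 260 = 9/26.
r(t) = 3t^2 gives R(s) = 6/s^3.
e_ss = 6/K_a = 6/(9/26) = 52/3.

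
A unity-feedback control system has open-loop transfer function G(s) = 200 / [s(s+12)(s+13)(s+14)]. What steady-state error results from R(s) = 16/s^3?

System type = 1 (one pole at s=0).
K_a = lim_{s→0} s^2·G(s) = 0; the steady-state error to this parabolic input grows without bound.

infinity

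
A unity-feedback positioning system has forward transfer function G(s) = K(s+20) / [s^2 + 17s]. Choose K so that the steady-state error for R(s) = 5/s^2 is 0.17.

Factoring s from the denominator leaves a polynomial with constant term 17, so the system is type 1.
K_v = lim_{s→0} s·G(s) = K·20 / 17 = (20/17)·K.
e_ss = 5/K_v = 0.17 ⇒ K_v = 500/17 ⇒ K = (500/17)/(20/17) = 25.

25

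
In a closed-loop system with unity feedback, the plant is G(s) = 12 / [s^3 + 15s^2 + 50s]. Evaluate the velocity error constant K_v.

0.24

Lowest-order denominator term is 50s, so the open loop has 1 pole at the origin → type 1 system.
K_v = lim_{s→0} s·G(s) = 12 / 50 = 0.24.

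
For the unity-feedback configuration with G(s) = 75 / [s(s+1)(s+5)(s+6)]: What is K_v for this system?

2.5

G(s) has one factor of s in the denominator, so the system is type 1.
K_v = lim_{s→0} s·G(s) = 75 / (1·5·6) = 2.5.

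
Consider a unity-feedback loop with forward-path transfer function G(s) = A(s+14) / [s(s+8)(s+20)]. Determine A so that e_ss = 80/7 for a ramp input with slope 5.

5

The open loop has one pole at the origin → type 1 system.
K_v = lim_{s→0} s·G(s) = A·14 / (8·20) = 0.0875·A.
e_ss = 5/K_v = 80/7 ⇒ K_v = 0.4375 ⇒ A = 0.4375/0.0875 = 5.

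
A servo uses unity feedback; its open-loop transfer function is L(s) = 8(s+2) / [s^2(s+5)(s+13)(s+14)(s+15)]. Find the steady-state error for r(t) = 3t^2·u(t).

L(s) has two factors of s in the denominator, so the system is type 2.
K_a = lim_{s→0} s^2·L(s) = 8·2 / (5·13·14·15) = 8/6825.
r(t) = 3t^2 gives R(s) = 6/s^3.
e_ss = 6/K_a = 6/(8/6825) = 5118.75.

5118.75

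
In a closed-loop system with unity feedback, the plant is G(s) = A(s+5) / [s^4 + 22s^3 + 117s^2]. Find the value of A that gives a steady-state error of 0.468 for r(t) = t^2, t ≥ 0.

100

Lowest-order denominator term is 117s^2, so the open loop has 2 poles at the origin → type 2 system.
K_a = lim_{s→0} s^2·G(s) = A·5 / 117 = (5/117)·A.
e_ss = 2/K_a = 0.468 ⇒ K_a = 500/117 ⇒ A = (500/117)/(5/117) = 100.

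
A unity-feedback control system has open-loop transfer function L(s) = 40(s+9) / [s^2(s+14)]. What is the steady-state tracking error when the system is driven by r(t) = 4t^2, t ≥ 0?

L(s) has two factors of s in the denominator, so the system is type 2.
K_a = lim_{s→0} s^2·L(s) = 40·9 / (14) = 180/7.
r(t) = 4t^2 gives R(s) = 8/s^3.
e_ss = 8/K_a = 8/(180/7) = 14/45.

14/45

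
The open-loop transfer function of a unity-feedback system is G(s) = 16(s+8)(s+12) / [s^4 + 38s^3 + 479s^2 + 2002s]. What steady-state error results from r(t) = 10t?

5005/384

Lowest-order denominator term is 2002s, so the open loop has 1 pole at the origin → type 1 system.
K_v = lim_{s→0} s·G(s) = 16·8·12 / 2002 = 768/1001.
e_ss = 10/K_v = 10/(768/1001) = 5005/384.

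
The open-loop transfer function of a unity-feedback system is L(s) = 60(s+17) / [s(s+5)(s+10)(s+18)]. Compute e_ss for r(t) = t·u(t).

15/17

System type = 1 (one pole at s=0).
K_v = lim_{s→0} s·L(s) = 60·17 / (5·10·18) = 17/15.
e_ss = 1/K_v = 1/(17/15) = 15/17.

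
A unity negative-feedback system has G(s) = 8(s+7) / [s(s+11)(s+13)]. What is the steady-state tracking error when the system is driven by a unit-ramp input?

The open loop has one pole at the origin → type 1 system.
K_v = lim_{s→0} s·G(s) = 8·7 / (11·13) = 56/143.
e_ss = 1/K_v = 1/(56/143) = 143/56.

143/56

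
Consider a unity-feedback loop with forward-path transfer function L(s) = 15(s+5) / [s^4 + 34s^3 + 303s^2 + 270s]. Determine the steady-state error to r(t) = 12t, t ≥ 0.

Factoring s from the denominator leaves a polynomial with constant term 270, so the system is type 1.
K_v = lim_{s→0} s·L(s) = 15·5 / 270 = 5/18.
e_ss = 12/K_v = 12/(5/18) = 43.2.

43.2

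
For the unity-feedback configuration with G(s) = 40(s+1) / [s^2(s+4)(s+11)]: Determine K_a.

Two free integrators in G(s): this is a type 2 system.
K_a = lim_{s→0} s^2·G(s) = 40·1 / (4·11) = 10/11.

10/11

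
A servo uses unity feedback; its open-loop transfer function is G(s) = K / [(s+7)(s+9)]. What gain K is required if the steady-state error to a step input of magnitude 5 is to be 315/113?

50

G(s) has no factors of s in the denominator, so the system is type 0.
K_p = lim_{s→0} G(s) = K / (7·9) = (1/63)·K.
e_ss = 5/(1 + K_p) = 315/113 ⇒ 1 + (1/63)·K = 113/63 ⇒ K = 50.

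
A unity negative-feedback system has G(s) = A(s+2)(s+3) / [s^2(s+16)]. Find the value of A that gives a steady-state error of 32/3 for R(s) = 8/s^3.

System type = 2 (two poles at s=0).
K_a = lim_{s→0} s^2·G(s) = A·2·3 / (16) = 0.375·A.
e_ss = 8/K_a = 32/3 ⇒ K_a = 0.75 ⇒ A = 0.75/0.375 = 2.

2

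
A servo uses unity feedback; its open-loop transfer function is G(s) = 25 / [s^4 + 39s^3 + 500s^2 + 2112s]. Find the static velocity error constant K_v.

25/2112

The denominator has no term below 2112s — 1 pole at s=0, type 1.
K_v = lim_{s→0} s·G(s) = 25 / 2112 = 25/2112.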